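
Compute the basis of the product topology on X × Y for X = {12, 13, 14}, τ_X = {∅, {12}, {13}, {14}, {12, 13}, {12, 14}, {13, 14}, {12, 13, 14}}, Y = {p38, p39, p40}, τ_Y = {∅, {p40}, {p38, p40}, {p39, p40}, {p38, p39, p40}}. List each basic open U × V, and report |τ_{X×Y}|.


Basis B = {∅ × ∅, {12} × {p40}, {13} × {p40}, {14} × {p40}, {12} × {p38, p40}, {12} × {p39, p40}, {12, 13} × {p40}, {12, 14} × {p40}, {13} × {p38, p40}, {13} × {p39, p40}, {13, 14} × {p40}, {14} × {p38, p40}, {14} × {p39, p40}, {12} × {p38, p39, p40}, {12, 13, 14} × {p40}, {13} × {p38, p39, p40}, {14} × {p38, p39, p40}, {12, 13} × {p38, p40}, {12, 14} × {p38, p40}, {12, 13} × {p39, p40}, {12, 14} × {p39, p40}, {13, 14} × {p38, p40}, {13, 14} × {p39, p40}, {12, 13} × {p38, p39, p40}, {12, 14} × {p38, p39, p40}, {12, 13, 14} × {p38, p40}, {12, 13, 14} × {p39, p40}, {13, 14} × {p38, p39, p40}, {12, 13, 14} × {p38, p39, p40}}; |τ_{X×Y}| = 125.

Enumerate products U × V with U ∈ τ_X, V ∈ τ_Y (deduplicated):
  ∅ × ∅ = {} (∅)
  {12} × {p40} = {(12,p40)}
  {13} × {p40} = {(13,p40)}
  {14} × {p40} = {(14,p40)}
  {12} × {p38, p40} = {(12,p38), (12,p40)}
  {12} × {p39, p40} = {(12,p39), (12,p40)}
  {12, 13} × {p40} = {(12,p40), (13,p40)}
  {12, 14} × {p40} = {(12,p40), (14,p40)}
  {13} × {p38, p40} = {(13,p38), (13,p40)}
  {13} × {p39, p40} = {(13,p39), (13,p40)}
  {13, 14} × {p40} = {(13,p40), (14,p40)}
  {14} × {p38, p40} = {(14,p38), (14,p40)}
  {14} × {p39, p40} = {(14,p39), (14,p40)}
  {12} × {p38, p39, p40} = {(12,p38), (12,p39), (12,p40)}
  {12, 13, 14} × {p40} = {(12,p40), (13,p40), (14,p40)}
  {13} × {p38, p39, p40} = {(13,p38), (13,p39), (13,p40)}
  {14} × {p38, p39, p40} = {(14,p38), (14,p39), (14,p40)}
  {12, 13} × {p38, p40} = {(12,p38), (12,p40), (13,p38), (13,p40)}
  {12, 14} × {p38, p40} = {(12,p38), (12,p40), (14,p38), (14,p40)}
  {12, 13} × {p39, p40} = {(12,p39), (12,p40), (13,p39), (13,p40)}
  {12, 14} × {p39, p40} = {(12,p39), (12,p40), (14,p39), (14,p40)}
  {13, 14} × {p38, p40} = {(13,p38), (13,p40), (14,p38), (14,p40)}
  {13, 14} × {p39, p40} = {(13,p39), (13,p40), (14,p39), (14,p40)}
  {12, 13} × {p38, p39, p40} = {(12,p38), (12,p39), (12,p40), (13,p38), (13,p39), (13,p40)}
  {12, 14} × {p38, p39, p40} = {(12,p38), (12,p39), (12,p40), (14,p38), (14,p39), (14,p40)}
  {12, 13, 14} × {p38, p40} = {(12,p38), (12,p40), (13,p38), (13,p40), (14,p38), (14,p40)}
  {12, 13, 14} × {p39, p40} = {(12,p39), (12,p40), (13,p39), (13,p40), (14,p39), (14,p40)}
  {13, 14} × {p38, p39, p40} = {(13,p38), (13,p39), (13,p40), (14,p38), (14,p39), (14,p40)}
  {12, 13, 14} × {p38, p39, p40} = {(12,p38), (12,p39), (12,p40), (13,p38), (13,p39), (13,p40), (14,p38), (14,p39), (14,p40)}
These 29 distinct sets form the basis B.
Close under arbitrary unions to get τ_{X×Y}; counting gives |τ_{X×Y}| = 125.


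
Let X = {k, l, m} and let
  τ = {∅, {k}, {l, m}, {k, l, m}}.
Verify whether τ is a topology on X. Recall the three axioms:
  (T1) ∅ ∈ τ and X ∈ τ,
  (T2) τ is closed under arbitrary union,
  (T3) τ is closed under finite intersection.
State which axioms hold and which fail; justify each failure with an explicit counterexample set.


τ IS a topology on X.

Axiom (T1): ∅ ∈ τ? Yes; X ∈ τ? Yes.
Axiom (T2/T3): check pairwise unions and intersections of members of τ.
All pairwise intersections and unions checked — each lies in τ. Therefore τ satisfies (T1), (T2), (T3): it IS a topology on X.


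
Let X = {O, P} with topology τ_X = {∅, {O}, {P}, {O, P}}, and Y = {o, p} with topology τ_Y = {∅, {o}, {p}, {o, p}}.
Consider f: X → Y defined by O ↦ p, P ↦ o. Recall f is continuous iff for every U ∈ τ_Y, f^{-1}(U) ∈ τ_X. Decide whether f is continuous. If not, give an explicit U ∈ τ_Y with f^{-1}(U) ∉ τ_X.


f IS continuous.

Compute f^{-1}(U) for each U ∈ τ_Y:
  U = ∅: f^{-1}(U) = ∅ ∈ τ_X ✓.
  U = {o}: f^{-1}(U) = {P} ∈ τ_X ✓.
  U = {p}: f^{-1}(U) = {O} ∈ τ_X ✓.
  U = {o, p}: f^{-1}(U) = {O, P} ∈ τ_X ✓.
Every preimage lies in τ_X, so f IS continuous.


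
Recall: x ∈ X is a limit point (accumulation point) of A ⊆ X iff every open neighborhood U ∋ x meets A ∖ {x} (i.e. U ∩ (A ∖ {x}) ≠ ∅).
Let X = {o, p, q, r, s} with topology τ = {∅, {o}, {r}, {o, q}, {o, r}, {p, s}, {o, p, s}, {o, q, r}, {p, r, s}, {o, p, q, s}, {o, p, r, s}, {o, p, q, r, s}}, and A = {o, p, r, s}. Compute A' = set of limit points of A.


A' = {p, q, s}

For each x ∈ X, list the open sets U ∈ τ with x ∈ U, then check whether U ∩ (A ∖ {x}) ≠ ∅ for every such U.
  x = o: open {o} ∋ x has {o} ∩ (A ∖ {o}) = ∅, so x is NOT a limit point.
  x = p: opens ∋ x are {p, s}, {o, p, s}, {p, r, s}, {o, p, q, s}, {o, p, r, s}, {o, p, q, r, s}; each meets A ∖ {p}, so x IS a limit point.
  x = q: opens ∋ x are {o, q}, {o, q, r}, {o, p, q, s}, {o, p, q, r, s}; each meets A ∖ {q}, so x IS a limit point.
  x = r: open {r} ∋ x has {r} ∩ (A ∖ {r}) = ∅, so x is NOT a limit point.
  x = s: opens ∋ x are {p, s}, {o, p, s}, {p, r, s}, {o, p, q, s}, {o, p, r, s}, {o, p, q, r, s}; each meets A ∖ {s}, so x IS a limit point.
Collecting: A' = {p, q, s}.


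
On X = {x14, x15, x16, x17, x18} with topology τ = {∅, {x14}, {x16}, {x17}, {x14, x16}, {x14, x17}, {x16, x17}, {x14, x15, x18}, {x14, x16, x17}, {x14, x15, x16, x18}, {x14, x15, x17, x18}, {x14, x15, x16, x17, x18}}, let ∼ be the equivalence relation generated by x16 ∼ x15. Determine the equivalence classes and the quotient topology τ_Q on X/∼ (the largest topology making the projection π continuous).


X/∼ = {[x14], [x15=x16], [x17], [x18]}; |τ_Q| = 6.

Equivalence classes: [x14], [x15=x16], [x17], [x18].
Quotient map π: X → X/∼ sends x14 ↦ [x14], x15 ↦ [x15=x16], x16 ↦ [x15=x16], x17 ↦ [x17], x18 ↦ [x18].
For each subset V ⊆ X/∼, compute π^{-1}(V) ⊆ X and check whether π^{-1}(V) ∈ τ. V is open in τ_Q iff π^{-1}(V) ∈ τ.
  V = {}: π^{-1}(V) = ∅ ∈ τ ✓.
  V = {[x14]}: π^{-1}(V) = {x14} ∈ τ ✓.
  V = {[x15=x16]}: π^{-1}(V) = {x15, x16} ∉ τ ✗.
  V = {[x14], [x15=x16]}: π^{-1}(V) = {x14, x15, x16} ∉ τ ✗.
  V = {[x17]}: π^{-1}(V) = {x17} ∈ τ ✓.
  V = {[x14], [x17]}: π^{-1}(V) = {x14, x17} ∈ τ ✓.
  V = {[x15=x16], [x17]}: π^{-1}(V) = {x15, x16, x17} ∉ τ ✗.
  V = {[x14], [x15=x16], [x17]}: π^{-1}(V) = {x14, x15, x16, x17} ∉ τ ✗.
  V = {[x18]}: π^{-1}(V) = {x18} ∉ τ ✗.
  V = {[x14], [x18]}: π^{-1}(V) = {x14, x18} ∉ τ ✗.
  V = {[x15=x16], [x18]}: π^{-1}(V) = {x15, x16, x18} ∉ τ ✗.
  V = {[x14], [x15=x16], [x18]}: π^{-1}(V) = {x14, x15, x16, x18} ∈ τ ✓.
  V = {[x17], [x18]}: π^{-1}(V) = {x17, x18} ∉ τ ✗.
  V = {[x14], [x17], [x18]}: π^{-1}(V) = {x14, x17, x18} ∉ τ ✗.
  V = {[x15=x16], [x17], [x18]}: π^{-1}(V) = {x15, x16, x17, x18} ∉ τ ✗.
  V = {[x14], [x15=x16], [x17], [x18]}: π^{-1}(V) = {x14, x15, x16, x17, x18} ∈ τ ✓.
Open sets in the quotient: τ_Q = {{}, {[x14]}, {[x17]}, {[x14], [x17]}, {[x14], [x15=x16], [x18]}, {[x14], [x15=x16], [x17], [x18]}} (6 elements).


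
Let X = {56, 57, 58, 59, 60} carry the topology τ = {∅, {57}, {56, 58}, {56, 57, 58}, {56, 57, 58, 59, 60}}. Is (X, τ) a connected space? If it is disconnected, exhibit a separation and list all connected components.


(X, τ) is connected.

Find clopen sets (U ∈ τ with X ∖ U ∈ τ):
  U = ∅, X ∖ U = {56, 57, 58, 59, 60} — both open, so U is clopen.
  U = {56, 57, 58, 59, 60}, X ∖ U = ∅ — both open, so U is clopen.
Only trivial clopens (∅ and X) exist, so (X, τ) is connected.
Compute connected components by grouping points that agree on all clopens:
  component: {56, 57, 58, 59, 60}


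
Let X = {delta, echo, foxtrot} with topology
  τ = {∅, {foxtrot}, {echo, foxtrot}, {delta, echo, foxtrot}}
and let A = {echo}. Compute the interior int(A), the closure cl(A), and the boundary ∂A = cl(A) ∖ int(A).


int(A) = ∅, cl(A) = {delta, echo}, ∂A = {delta, echo}.

Closed sets in (X, τ) are complements of opens:
  closed(X, τ) = {∅, {delta}, {delta, echo}, {delta, echo, foxtrot}}.
int(A) = ⋃ {U ∈ τ : U ⊆ A}. Opens contained in A: ∅.
Taking the union of these: int(A) = ∅.
cl(A) = ⋂ {C closed : A ⊆ C}. Closed sets containing A: {delta, echo}, {delta, echo, foxtrot}.
Intersecting these: cl(A) = {delta, echo}.
∂A = cl(A) ∖ int(A) = {delta, echo} ∖ ∅ = {delta, echo}.


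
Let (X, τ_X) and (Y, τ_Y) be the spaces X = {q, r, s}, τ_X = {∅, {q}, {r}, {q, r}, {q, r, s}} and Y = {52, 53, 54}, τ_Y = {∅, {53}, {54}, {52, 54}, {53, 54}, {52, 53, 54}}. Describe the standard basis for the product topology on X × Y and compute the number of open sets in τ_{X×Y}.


Basis B = {∅ × ∅, {q} × {53}, {q} × {54}, {r} × {53}, {r} × {54}, {q} × {52, 54}, {q} × {53, 54}, {q, r} × {53}, {q, r} × {54}, {r} × {52, 54}, {r} × {53, 54}, {q} × {52, 53, 54}, {q, r, s} × {53}, {q, r, s} × {54}, {r} × {52, 53, 54}, {q, r} × {52, 54}, {q, r} × {53, 54}, {q, r} × {52, 53, 54}, {q, r, s} × {52, 54}, {q, r, s} × {53, 54}, {q, r, s} × {52, 53, 54}}; |τ_{X×Y}| = 70.

Enumerate products U × V with U ∈ τ_X, V ∈ τ_Y (deduplicated):
  ∅ × ∅ = {} (∅)
  {q} × {53} = {(q,53)}
  {q} × {54} = {(q,54)}
  {r} × {53} = {(r,53)}
  {r} × {54} = {(r,54)}
  {q} × {52, 54} = {(q,52), (q,54)}
  {q} × {53, 54} = {(q,53), (q,54)}
  {q, r} × {53} = {(q,53), (r,53)}
  {q, r} × {54} = {(q,54), (r,54)}
  {r} × {52, 54} = {(r,52), (r,54)}
  {r} × {53, 54} = {(r,53), (r,54)}
  {q} × {52, 53, 54} = {(q,52), (q,53), (q,54)}
  {q, r, s} × {53} = {(q,53), (r,53), (s,53)}
  {q, r, s} × {54} = {(q,54), (r,54), (s,54)}
  {r} × {52, 53, 54} = {(r,52), (r,53), (r,54)}
  {q, r} × {52, 54} = {(q,52), (q,54), (r,52), (r,54)}
  {q, r} × {53, 54} = {(q,53), (q,54), (r,53), (r,54)}
  {q, r} × {52, 53, 54} = {(q,52), (q,53), (q,54), (r,52), (r,53), (r,54)}
  {q, r, s} × {52, 54} = {(q,52), (q,54), (r,52), (r,54), (s,52), (s,54)}
  {q, r, s} × {53, 54} = {(q,53), (q,54), (r,53), (r,54), (s,53), (s,54)}
  {q, r, s} × {52, 53, 54} = {(q,52), (q,53), (q,54), (r,52), (r,53), (r,54), (s,52), (s,53), (s,54)}
These 21 distinct sets form the basis B.
Close under arbitrary unions to get τ_{X×Y}; counting gives |τ_{X×Y}| = 70.


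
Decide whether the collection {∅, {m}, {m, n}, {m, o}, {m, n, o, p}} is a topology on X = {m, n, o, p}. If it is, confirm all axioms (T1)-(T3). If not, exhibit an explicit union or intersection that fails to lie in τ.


τ is NOT a topology on X.

Axiom (T1): ∅ ∈ τ? Yes; X ∈ τ? Yes.
Axiom (T2/T3): check pairwise unions and intersections of members of τ.
Counterexample for (T2): {m, n} ∪ {m, o} = {m, n, o} ∉ τ. Therefore τ is NOT a topology.


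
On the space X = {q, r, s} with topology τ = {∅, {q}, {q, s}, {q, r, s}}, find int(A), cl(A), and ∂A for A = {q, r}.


int(A) = {q}, cl(A) = {q, r, s}, ∂A = {r, s}.

Closed sets in (X, τ) are complements of opens:
  closed(X, τ) = {∅, {r}, {r, s}, {q, r, s}}.
int(A) = ⋃ {U ∈ τ : U ⊆ A}. Opens contained in A: ∅, {q}.
Taking the union of these: int(A) = {q}.
cl(A) = ⋂ {C closed : A ⊆ C}. Closed sets containing A: {q, r, s}.
Intersecting these: cl(A) = {q, r, s}.
∂A = cl(A) ∖ int(A) = {q, r, s} ∖ {q} = {r, s}.


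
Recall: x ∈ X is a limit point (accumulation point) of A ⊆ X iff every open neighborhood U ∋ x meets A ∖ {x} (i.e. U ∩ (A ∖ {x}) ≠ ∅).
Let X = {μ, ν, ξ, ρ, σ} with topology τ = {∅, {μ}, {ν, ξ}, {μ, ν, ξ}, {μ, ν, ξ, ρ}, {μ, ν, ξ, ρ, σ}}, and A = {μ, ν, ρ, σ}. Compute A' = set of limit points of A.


A' = {ξ, ρ, σ}

For each x ∈ X, list the open sets U ∈ τ with x ∈ U, then check whether U ∩ (A ∖ {x}) ≠ ∅ for every such U.
  x = μ: open {μ} ∋ x has {μ} ∩ (A ∖ {μ}) = ∅, so x is NOT a limit point.
  x = ν: open {ν, ξ} ∋ x has {ν, ξ} ∩ (A ∖ {ν}) = ∅, so x is NOT a limit point.
  x = ξ: opens ∋ x are {ν, ξ}, {μ, ν, ξ}, {μ, ν, ξ, ρ}, {μ, ν, ξ, ρ, σ}; each meets A ∖ {ξ}, so x IS a limit point.
  x = ρ: opens ∋ x are {μ, ν, ξ, ρ}, {μ, ν, ξ, ρ, σ}; each meets A ∖ {ρ}, so x IS a limit point.
  x = σ: opens ∋ x are {μ, ν, ξ, ρ, σ}; each meets A ∖ {σ}, so x IS a limit point.
Collecting: A' = {ξ, ρ, σ}.


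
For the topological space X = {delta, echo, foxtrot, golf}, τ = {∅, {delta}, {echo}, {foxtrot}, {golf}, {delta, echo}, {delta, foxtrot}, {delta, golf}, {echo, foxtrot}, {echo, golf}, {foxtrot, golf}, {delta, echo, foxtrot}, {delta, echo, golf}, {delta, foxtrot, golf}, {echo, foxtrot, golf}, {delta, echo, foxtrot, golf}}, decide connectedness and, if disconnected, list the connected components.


(X, τ) is disconnected; components = [{delta}, {echo}, {foxtrot}, {golf}].

Find clopen sets (U ∈ τ with X ∖ U ∈ τ):
  U = ∅, X ∖ U = {delta, echo, foxtrot, golf} — both open, so U is clopen.
  U = {delta}, X ∖ U = {echo, foxtrot, golf} — both open, so U is clopen.
  U = {echo}, X ∖ U = {delta, foxtrot, golf} — both open, so U is clopen.
  U = {foxtrot}, X ∖ U = {delta, echo, golf} — both open, so U is clopen.
  U = {golf}, X ∖ U = {delta, echo, foxtrot} — both open, so U is clopen.
  U = {delta, echo}, X ∖ U = {foxtrot, golf} — both open, so U is clopen.
  U = {delta, foxtrot}, X ∖ U = {echo, golf} — both open, so U is clopen.
  U = {delta, golf}, X ∖ U = {echo, foxtrot} — both open, so U is clopen.
  U = {echo, foxtrot}, X ∖ U = {delta, golf} — both open, so U is clopen.
  U = {echo, golf}, X ∖ U = {delta, foxtrot} — both open, so U is clopen.
  U = {foxtrot, golf}, X ∖ U = {delta, echo} — both open, so U is clopen.
  U = {delta, echo, foxtrot}, X ∖ U = {golf} — both open, so U is clopen.
  U = {delta, echo, golf}, X ∖ U = {foxtrot} — both open, so U is clopen.
  U = {delta, foxtrot, golf}, X ∖ U = {echo} — both open, so U is clopen.
  U = {echo, foxtrot, golf}, X ∖ U = {delta} — both open, so U is clopen.
  U = {delta, echo, foxtrot, golf}, X ∖ U = ∅ — both open, so U is clopen.
Nontrivial clopen(s) exist: e.g. {delta, golf}. So (X, τ) is disconnected.
Compute connected components by grouping points that agree on all clopens:
  component: {delta}
  component: {echo}
  component: {foxtrot}
  component: {golf}


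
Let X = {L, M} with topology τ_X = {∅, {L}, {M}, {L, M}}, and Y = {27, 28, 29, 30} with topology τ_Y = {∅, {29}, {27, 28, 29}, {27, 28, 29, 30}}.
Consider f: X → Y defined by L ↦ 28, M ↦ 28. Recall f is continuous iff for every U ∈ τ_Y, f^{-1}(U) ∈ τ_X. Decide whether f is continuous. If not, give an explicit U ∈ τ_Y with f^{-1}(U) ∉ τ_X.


f IS continuous.

Compute f^{-1}(U) for each U ∈ τ_Y:
  U = ∅: f^{-1}(U) = ∅ ∈ τ_X ✓.
  U = {29}: f^{-1}(U) = ∅ ∈ τ_X ✓.
  U = {27, 28, 29}: f^{-1}(U) = {L, M} ∈ τ_X ✓.
  U = {27, 28, 29, 30}: f^{-1}(U) = {L, M} ∈ τ_X ✓.
Every preimage lies in τ_X, so f IS continuous.


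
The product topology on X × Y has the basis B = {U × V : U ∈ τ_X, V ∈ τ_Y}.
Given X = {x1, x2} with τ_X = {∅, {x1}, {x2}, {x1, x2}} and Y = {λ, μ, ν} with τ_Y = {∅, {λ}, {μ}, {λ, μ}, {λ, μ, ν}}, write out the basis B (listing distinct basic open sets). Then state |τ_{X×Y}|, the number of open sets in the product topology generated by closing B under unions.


Basis B = {∅ × ∅, {x1} × {λ}, {x1} × {μ}, {x2} × {λ}, {x2} × {μ}, {x1} × {λ, μ}, {x1, x2} × {λ}, {x1, x2} × {μ}, {x2} × {λ, μ}, {x1} × {λ, μ, ν}, {x2} × {λ, μ, ν}, {x1, x2} × {λ, μ}, {x1, x2} × {λ, μ, ν}}; |τ_{X×Y}| = 25.

Enumerate products U × V with U ∈ τ_X, V ∈ τ_Y (deduplicated):
  ∅ × ∅ = {} (∅)
  {x1} × {λ} = {(x1,λ)}
  {x1} × {μ} = {(x1,μ)}
  {x2} × {λ} = {(x2,λ)}
  {x2} × {μ} = {(x2,μ)}
  {x1} × {λ, μ} = {(x1,λ), (x1,μ)}
  {x1, x2} × {λ} = {(x1,λ), (x2,λ)}
  {x1, x2} × {μ} = {(x1,μ), (x2,μ)}
  {x2} × {λ, μ} = {(x2,λ), (x2,μ)}
  {x1} × {λ, μ, ν} = {(x1,λ), (x1,μ), (x1,ν)}
  {x2} × {λ, μ, ν} = {(x2,λ), (x2,μ), (x2,ν)}
  {x1, x2} × {λ, μ} = {(x1,λ), (x1,μ), (x2,λ), (x2,μ)}
  {x1, x2} × {λ, μ, ν} = {(x1,λ), (x1,μ), (x1,ν), (x2,λ), (x2,μ), (x2,ν)}
These 13 distinct sets form the basis B.
Close under arbitrary unions to get τ_{X×Y}; counting gives |τ_{X×Y}| = 25.


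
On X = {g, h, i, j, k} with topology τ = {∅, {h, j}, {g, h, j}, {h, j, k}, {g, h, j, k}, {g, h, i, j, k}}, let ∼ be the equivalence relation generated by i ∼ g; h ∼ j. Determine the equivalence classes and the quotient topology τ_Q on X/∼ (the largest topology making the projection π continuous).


X/∼ = {[g=i], [h=j], [k]}; |τ_Q| = 4.

Equivalence classes: [g=i], [h=j], [k].
Quotient map π: X → X/∼ sends g ↦ [g=i], h ↦ [h=j], i ↦ [g=i], j ↦ [h=j], k ↦ [k].
For each subset V ⊆ X/∼, compute π^{-1}(V) ⊆ X and check whether π^{-1}(V) ∈ τ. V is open in τ_Q iff π^{-1}(V) ∈ τ.
  V = {}: π^{-1}(V) = ∅ ∈ τ ✓.
  V = {[g=i]}: π^{-1}(V) = {g, i} ∉ τ ✗.
  V = {[h=j]}: π^{-1}(V) = {h, j} ∈ τ ✓.
  V = {[g=i], [h=j]}: π^{-1}(V) = {g, h, i, j} ∉ τ ✗.
  V = {[k]}: π^{-1}(V) = {k} ∉ τ ✗.
  V = {[g=i], [k]}: π^{-1}(V) = {g, i, k} ∉ τ ✗.
  V = {[h=j], [k]}: π^{-1}(V) = {h, j, k} ∈ τ ✓.
  V = {[g=i], [h=j], [k]}: π^{-1}(V) = {g, h, i, j, k} ∈ τ ✓.
Open sets in the quotient: τ_Q = {{}, {[h=j]}, {[h=j], [k]}, {[g=i], [h=j], [k]}} (4 elements).


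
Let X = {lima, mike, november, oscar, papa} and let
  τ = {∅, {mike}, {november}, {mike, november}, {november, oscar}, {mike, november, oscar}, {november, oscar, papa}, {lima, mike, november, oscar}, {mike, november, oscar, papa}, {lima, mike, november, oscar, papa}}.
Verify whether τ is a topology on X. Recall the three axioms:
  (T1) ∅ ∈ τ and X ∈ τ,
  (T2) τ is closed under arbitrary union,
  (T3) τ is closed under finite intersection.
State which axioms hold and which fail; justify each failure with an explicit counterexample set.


τ IS a topology on X.

Axiom (T1): ∅ ∈ τ? Yes; X ∈ τ? Yes.
Axiom (T2/T3): check pairwise unions and intersections of members of τ.
All pairwise intersections and unions checked — each lies in τ. Therefore τ satisfies (T1), (T2), (T3): it IS a topology on X.


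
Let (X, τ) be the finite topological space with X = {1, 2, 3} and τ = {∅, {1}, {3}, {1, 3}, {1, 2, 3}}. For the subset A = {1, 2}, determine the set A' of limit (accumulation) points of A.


A' = {2}

For each x ∈ X, list the open sets U ∈ τ with x ∈ U, then check whether U ∩ (A ∖ {x}) ≠ ∅ for every such U.
  x = 1: open {1} ∋ x has {1} ∩ (A ∖ {1}) = ∅, so x is NOT a limit point.
  x = 2: opens ∋ x are {1, 2, 3}; each meets A ∖ {2}, so x IS a limit point.
  x = 3: open {3} ∋ x has {3} ∩ (A ∖ {3}) = ∅, so x is NOT a limit point.
Collecting: A' = {2}.


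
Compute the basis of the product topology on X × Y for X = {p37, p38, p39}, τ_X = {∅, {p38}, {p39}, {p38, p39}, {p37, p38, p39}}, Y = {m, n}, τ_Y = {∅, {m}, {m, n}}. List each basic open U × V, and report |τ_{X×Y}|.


Basis B = {∅ × ∅, {p38} × {m}, {p39} × {m}, {p38} × {m, n}, {p38, p39} × {m}, {p39} × {m, n}, {p37, p38, p39} × {m}, {p38, p39} × {m, n}, {p37, p38, p39} × {m, n}}; |τ_{X×Y}| = 14.

Enumerate products U × V with U ∈ τ_X, V ∈ τ_Y (deduplicated):
  ∅ × ∅ = {} (∅)
  {p38} × {m} = {(p38,m)}
  {p39} × {m} = {(p39,m)}
  {p38} × {m, n} = {(p38,m), (p38,n)}
  {p38, p39} × {m} = {(p38,m), (p39,m)}
  {p39} × {m, n} = {(p39,m), (p39,n)}
  {p37, p38, p39} × {m} = {(p37,m), (p38,m), (p39,m)}
  {p38, p39} × {m, n} = {(p38,m), (p38,n), (p39,m), (p39,n)}
  {p37, p38, p39} × {m, n} = {(p37,m), (p37,n), (p38,m), (p38,n), (p39,m), (p39,n)}
These 9 distinct sets form the basis B.
Close under arbitrary unions to get τ_{X×Y}; counting gives |τ_{X×Y}| = 14.


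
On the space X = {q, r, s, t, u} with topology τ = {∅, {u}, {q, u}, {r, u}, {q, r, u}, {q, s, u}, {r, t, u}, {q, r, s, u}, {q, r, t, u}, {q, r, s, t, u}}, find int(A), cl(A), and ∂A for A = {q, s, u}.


int(A) = {q, s, u}, cl(A) = {q, r, s, t, u}, ∂A = {r, t}.

Closed sets in (X, τ) are complements of opens:
  closed(X, τ) = {∅, {s}, {t}, {q, s}, {r, t}, {s, t}, {q, s, t}, {r, s, t}, {q, r, s, t}, {q, r, s, t, u}}.
int(A) = ⋃ {U ∈ τ : U ⊆ A}. Opens contained in A: ∅, {u}, {q, u}, {q, s, u}.
Taking the union of these: int(A) = {q, s, u}.
cl(A) = ⋂ {C closed : A ⊆ C}. Closed sets containing A: {q, r, s, t, u}.
Intersecting these: cl(A) = {q, r, s, t, u}.
∂A = cl(A) ∖ int(A) = {q, r, s, t, u} ∖ {q, s, u} = {r, t}.


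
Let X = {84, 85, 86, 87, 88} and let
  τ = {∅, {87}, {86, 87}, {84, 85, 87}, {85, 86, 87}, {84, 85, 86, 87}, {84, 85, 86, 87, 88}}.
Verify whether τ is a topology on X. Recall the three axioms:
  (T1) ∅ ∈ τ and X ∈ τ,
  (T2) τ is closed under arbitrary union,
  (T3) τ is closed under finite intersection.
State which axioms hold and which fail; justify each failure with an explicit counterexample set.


τ is NOT a topology on X.

Axiom (T1): ∅ ∈ τ? Yes; X ∈ τ? Yes.
Axiom (T2/T3): check pairwise unions and intersections of members of τ.
Counterexample for (T3): {84, 85, 87} ∩ {85, 86, 87} = {85, 87} ∉ τ. Therefore τ is NOT a topology.


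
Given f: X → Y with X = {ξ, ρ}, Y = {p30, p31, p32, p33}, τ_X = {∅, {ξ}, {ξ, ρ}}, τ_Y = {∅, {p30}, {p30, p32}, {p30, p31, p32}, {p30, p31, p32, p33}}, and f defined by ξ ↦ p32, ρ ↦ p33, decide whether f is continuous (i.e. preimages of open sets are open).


f IS continuous.

Compute f^{-1}(U) for each U ∈ τ_Y:
  U = ∅: f^{-1}(U) = ∅ ∈ τ_X ✓.
  U = {p30}: f^{-1}(U) = ∅ ∈ τ_X ✓.
  U = {p30, p32}: f^{-1}(U) = {ξ} ∈ τ_X ✓.
  U = {p30, p31, p32}: f^{-1}(U) = {ξ} ∈ τ_X ✓.
  U = {p30, p31, p32, p33}: f^{-1}(U) = {ξ, ρ} ∈ τ_X ✓.
Every preimage lies in τ_X, so f IS continuous.


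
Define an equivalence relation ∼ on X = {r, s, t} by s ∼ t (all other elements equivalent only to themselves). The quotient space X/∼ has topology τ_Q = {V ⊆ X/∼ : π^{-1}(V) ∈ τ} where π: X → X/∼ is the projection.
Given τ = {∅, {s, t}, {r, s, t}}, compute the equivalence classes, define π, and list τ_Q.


X/∼ = {[r], [s=t]}; |τ_Q| = 3.

Equivalence classes: [r], [s=t].
Quotient map π: X → X/∼ sends r ↦ [r], s ↦ [s=t], t ↦ [s=t].
For each subset V ⊆ X/∼, compute π^{-1}(V) ⊆ X and check whether π^{-1}(V) ∈ τ. V is open in τ_Q iff π^{-1}(V) ∈ τ.
  V = {}: π^{-1}(V) = ∅ ∈ τ ✓.
  V = {[r]}: π^{-1}(V) = {r} ∉ τ ✗.
  V = {[s=t]}: π^{-1}(V) = {s, t} ∈ τ ✓.
  V = {[r], [s=t]}: π^{-1}(V) = {r, s, t} ∈ τ ✓.
Open sets in the quotient: τ_Q = {{}, {[s=t]}, {[r], [s=t]}} (3 elements).


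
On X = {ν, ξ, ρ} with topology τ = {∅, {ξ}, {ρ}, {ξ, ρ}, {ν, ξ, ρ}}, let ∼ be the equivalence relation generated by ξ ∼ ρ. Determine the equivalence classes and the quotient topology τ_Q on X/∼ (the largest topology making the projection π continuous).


X/∼ = {[ν], [ξ=ρ]}; |τ_Q| = 3.

Equivalence classes: [ν], [ξ=ρ].
Quotient map π: X → X/∼ sends ν ↦ [ν], ξ ↦ [ξ=ρ], ρ ↦ [ξ=ρ].
For each subset V ⊆ X/∼, compute π^{-1}(V) ⊆ X and check whether π^{-1}(V) ∈ τ. V is open in τ_Q iff π^{-1}(V) ∈ τ.
  V = {}: π^{-1}(V) = ∅ ∈ τ ✓.
  V = {[ν]}: π^{-1}(V) = {ν} ∉ τ ✗.
  V = {[ξ=ρ]}: π^{-1}(V) = {ξ, ρ} ∈ τ ✓.
  V = {[ν], [ξ=ρ]}: π^{-1}(V) = {ν, ξ, ρ} ∈ τ ✓.
Open sets in the quotient: τ_Q = {{}, {[ξ=ρ]}, {[ν], [ξ=ρ]}} (3 elements).


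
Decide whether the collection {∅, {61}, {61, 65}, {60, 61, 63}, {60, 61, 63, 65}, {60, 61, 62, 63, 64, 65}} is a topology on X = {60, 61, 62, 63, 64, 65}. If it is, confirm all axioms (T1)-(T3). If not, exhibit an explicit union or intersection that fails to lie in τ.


τ IS a topology on X.

Axiom (T1): ∅ ∈ τ? Yes; X ∈ τ? Yes.
Axiom (T2/T3): check pairwise unions and intersections of members of τ.
All pairwise intersections and unions checked — each lies in τ. Therefore τ satisfies (T1), (T2), (T3): it IS a topology on X.


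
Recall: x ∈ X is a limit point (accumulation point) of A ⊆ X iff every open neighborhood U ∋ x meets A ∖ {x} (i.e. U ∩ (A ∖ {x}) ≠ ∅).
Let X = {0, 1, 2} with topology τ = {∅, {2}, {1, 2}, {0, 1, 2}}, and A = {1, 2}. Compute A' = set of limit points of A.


A' = {0, 1}

For each x ∈ X, list the open sets U ∈ τ with x ∈ U, then check whether U ∩ (A ∖ {x}) ≠ ∅ for every such U.
  x = 0: opens ∋ x are {0, 1, 2}; each meets A ∖ {0}, so x IS a limit point.
  x = 1: opens ∋ x are {1, 2}, {0, 1, 2}; each meets A ∖ {1}, so x IS a limit point.
  x = 2: open {2} ∋ x has {2} ∩ (A ∖ {2}) = ∅, so x is NOT a limit point.
Collecting: A' = {0, 1}.


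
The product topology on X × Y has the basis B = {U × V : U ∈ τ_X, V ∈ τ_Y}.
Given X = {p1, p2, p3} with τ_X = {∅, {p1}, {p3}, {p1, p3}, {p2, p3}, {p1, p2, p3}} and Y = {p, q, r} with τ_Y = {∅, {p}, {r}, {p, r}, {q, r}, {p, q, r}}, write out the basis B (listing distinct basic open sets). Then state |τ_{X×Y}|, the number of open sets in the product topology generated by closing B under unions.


Basis B = {∅ × ∅, {p1} × {p}, {p1} × {r}, {p3} × {p}, {p3} × {r}, {p1} × {p, r}, {p1, p3} × {p}, {p1} × {q, r}, {p1, p3} × {r}, {p2, p3} × {p}, {p2, p3} × {r}, {p3} × {p, r}, {p3} × {q, r}, {p1} × {p, q, r}, {p1, p2, p3} × {p}, {p1, p2, p3} × {r}, {p3} × {p, q, r}, {p1, p3} × {p, r}, {p1, p3} × {q, r}, {p2, p3} × {p, r}, {p2, p3} × {q, r}, {p1, p3} × {p, q, r}, {p1, p2, p3} × {p, r}, {p1, p2, p3} × {q, r}, {p2, p3} × {p, q, r}, {p1, p2, p3} × {p, q, r}}; |τ_{X×Y}| = 108.

Enumerate products U × V with U ∈ τ_X, V ∈ τ_Y (deduplicated):
  ∅ × ∅ = {} (∅)
  {p1} × {p} = {(p1,p)}
  {p1} × {r} = {(p1,r)}
  {p3} × {p} = {(p3,p)}
  {p3} × {r} = {(p3,r)}
  {p1} × {p, r} = {(p1,p), (p1,r)}
  {p1, p3} × {p} = {(p1,p), (p3,p)}
  {p1} × {q, r} = {(p1,q), (p1,r)}
  {p1, p3} × {r} = {(p1,r), (p3,r)}
  {p2, p3} × {p} = {(p2,p), (p3,p)}
  {p2, p3} × {r} = {(p2,r), (p3,r)}
  {p3} × {p, r} = {(p3,p), (p3,r)}
  {p3} × {q, r} = {(p3,q), (p3,r)}
  {p1} × {p, q, r} = {(p1,p), (p1,q), (p1,r)}
  {p1, p2, p3} × {p} = {(p1,p), (p2,p), (p3,p)}
  {p1, p2, p3} × {r} = {(p1,r), (p2,r), (p3,r)}
  {p3} × {p, q, r} = {(p3,p), (p3,q), (p3,r)}
  {p1, p3} × {p, r} = {(p1,p), (p1,r), (p3,p), (p3,r)}
  {p1, p3} × {q, r} = {(p1,q), (p1,r), (p3,q), (p3,r)}
  {p2, p3} × {p, r} = {(p2,p), (p2,r), (p3,p), (p3,r)}
  {p2, p3} × {q, r} = {(p2,q), (p2,r), (p3,q), (p3,r)}
  {p1, p3} × {p, q, r} = {(p1,p), (p1,q), (p1,r), (p3,p), (p3,q), (p3,r)}
  {p1, p2, p3} × {p, r} = {(p1,p), (p1,r), (p2,p), (p2,r), (p3,p), (p3,r)}
  {p1, p2, p3} × {q, r} = {(p1,q), (p1,r), (p2,q), (p2,r), (p3,q), (p3,r)}
  {p2, p3} × {p, q, r} = {(p2,p), (p2,q), (p2,r), (p3,p), (p3,q), (p3,r)}
  {p1, p2, p3} × {p, q, r} = {(p1,p), (p1,q), (p1,r), (p2,p), (p2,q), (p2,r), (p3,p), (p3,q), (p3,r)}
These 26 distinct sets form the basis B.
Close under arbitrary unions to get τ_{X×Y}; counting gives |τ_{X×Y}| = 108.


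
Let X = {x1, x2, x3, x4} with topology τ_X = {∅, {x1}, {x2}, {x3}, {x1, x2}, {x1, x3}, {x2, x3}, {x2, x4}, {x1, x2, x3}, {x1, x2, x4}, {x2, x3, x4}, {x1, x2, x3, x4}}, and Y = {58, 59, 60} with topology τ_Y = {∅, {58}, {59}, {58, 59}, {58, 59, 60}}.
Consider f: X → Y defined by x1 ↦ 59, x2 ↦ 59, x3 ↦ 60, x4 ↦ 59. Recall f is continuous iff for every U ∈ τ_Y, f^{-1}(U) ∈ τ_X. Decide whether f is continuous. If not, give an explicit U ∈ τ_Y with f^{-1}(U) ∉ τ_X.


f IS continuous.

Compute f^{-1}(U) for each U ∈ τ_Y:
  U = ∅: f^{-1}(U) = ∅ ∈ τ_X ✓.
  U = {58}: f^{-1}(U) = ∅ ∈ τ_X ✓.
  U = {59}: f^{-1}(U) = {x1, x2, x4} ∈ τ_X ✓.
  U = {58, 59}: f^{-1}(U) = {x1, x2, x4} ∈ τ_X ✓.
  U = {58, 59, 60}: f^{-1}(U) = {x1, x2, x3, x4} ∈ τ_X ✓.
Every preimage lies in τ_X, so f IS continuous.


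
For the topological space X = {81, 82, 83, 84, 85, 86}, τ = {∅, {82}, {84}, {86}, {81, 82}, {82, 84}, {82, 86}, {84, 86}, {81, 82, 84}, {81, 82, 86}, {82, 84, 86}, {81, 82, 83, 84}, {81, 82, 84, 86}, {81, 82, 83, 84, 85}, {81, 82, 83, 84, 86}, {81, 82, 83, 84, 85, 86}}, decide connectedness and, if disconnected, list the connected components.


(X, τ) is disconnected; components = [{86}, {81, 82, 83, 84, 85}].

Find clopen sets (U ∈ τ with X ∖ U ∈ τ):
  U = ∅, X ∖ U = {81, 82, 83, 84, 85, 86} — both open, so U is clopen.
  U = {86}, X ∖ U = {81, 82, 83, 84, 85} — both open, so U is clopen.
  U = {81, 82, 83, 84, 85}, X ∖ U = {86} — both open, so U is clopen.
  U = {81, 82, 83, 84, 85, 86}, X ∖ U = ∅ — both open, so U is clopen.
Nontrivial clopen(s) exist: e.g. {86}. So (X, τ) is disconnected.
Compute connected components by grouping points that agree on all clopens:
  component: {86}
  component: {81, 82, 83, 84, 85}


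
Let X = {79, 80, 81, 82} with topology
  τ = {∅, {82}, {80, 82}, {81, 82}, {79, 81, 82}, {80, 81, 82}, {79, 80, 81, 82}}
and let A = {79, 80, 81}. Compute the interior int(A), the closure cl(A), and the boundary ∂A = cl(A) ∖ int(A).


int(A) = ∅, cl(A) = {79, 80, 81}, ∂A = {79, 80, 81}.

Closed sets in (X, τ) are complements of opens:
  closed(X, τ) = {∅, {79}, {80}, {79, 80}, {79, 81}, {79, 80, 81}, {79, 80, 81, 82}}.
int(A) = ⋃ {U ∈ τ : U ⊆ A}. Opens contained in A: ∅.
Taking the union of these: int(A) = ∅.
cl(A) = ⋂ {C closed : A ⊆ C}. Closed sets containing A: {79, 80, 81}, {79, 80, 81, 82}.
Intersecting these: cl(A) = {79, 80, 81}.
∂A = cl(A) ∖ int(A) = {79, 80, 81} ∖ ∅ = {79, 80, 81}.


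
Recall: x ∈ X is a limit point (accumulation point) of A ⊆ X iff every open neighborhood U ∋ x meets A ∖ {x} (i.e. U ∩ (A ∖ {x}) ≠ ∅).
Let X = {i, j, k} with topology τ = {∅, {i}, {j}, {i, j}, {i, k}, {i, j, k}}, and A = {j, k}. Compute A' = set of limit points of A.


A' = ∅

For each x ∈ X, list the open sets U ∈ τ with x ∈ U, then check whether U ∩ (A ∖ {x}) ≠ ∅ for every such U.
  x = i: open {i} ∋ x has {i} ∩ (A ∖ {i}) = ∅, so x is NOT a limit point.
  x = j: open {j} ∋ x has {j} ∩ (A ∖ {j}) = ∅, so x is NOT a limit point.
  x = k: open {i, k} ∋ x has {i, k} ∩ (A ∖ {k}) = ∅, so x is NOT a limit point.
Collecting: A' = ∅.


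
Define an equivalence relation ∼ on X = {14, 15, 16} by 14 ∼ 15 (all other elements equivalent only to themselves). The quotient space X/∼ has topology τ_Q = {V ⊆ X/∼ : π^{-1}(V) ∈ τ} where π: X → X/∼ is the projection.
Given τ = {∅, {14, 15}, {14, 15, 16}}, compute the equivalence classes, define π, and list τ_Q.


X/∼ = {[14=15], [16]}; |τ_Q| = 3.

Equivalence classes: [14=15], [16].
Quotient map π: X → X/∼ sends 14 ↦ [14=15], 15 ↦ [14=15], 16 ↦ [16].
For each subset V ⊆ X/∼, compute π^{-1}(V) ⊆ X and check whether π^{-1}(V) ∈ τ. V is open in τ_Q iff π^{-1}(V) ∈ τ.
  V = {}: π^{-1}(V) = ∅ ∈ τ ✓.
  V = {[14=15]}: π^{-1}(V) = {14, 15} ∈ τ ✓.
  V = {[16]}: π^{-1}(V) = {16} ∉ τ ✗.
  V = {[14=15], [16]}: π^{-1}(V) = {14, 15, 16} ∈ τ ✓.
Open sets in the quotient: τ_Q = {{}, {[14=15]}, {[14=15], [16]}} (3 elements).


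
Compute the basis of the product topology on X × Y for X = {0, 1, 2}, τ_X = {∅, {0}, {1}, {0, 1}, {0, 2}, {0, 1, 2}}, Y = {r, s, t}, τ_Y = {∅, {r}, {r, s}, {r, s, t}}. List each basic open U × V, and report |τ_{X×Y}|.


Basis B = {∅ × ∅, {0} × {r}, {1} × {r}, {0} × {r, s}, {0, 1} × {r}, {0, 2} × {r}, {1} × {r, s}, {0} × {r, s, t}, {0, 1, 2} × {r}, {1} × {r, s, t}, {0, 1} × {r, s}, {0, 2} × {r, s}, {0, 1} × {r, s, t}, {0, 2} × {r, s, t}, {0, 1, 2} × {r, s}, {0, 1, 2} × {r, s, t}}; |τ_{X×Y}| = 40.

Enumerate products U × V with U ∈ τ_X, V ∈ τ_Y (deduplicated):
  ∅ × ∅ = {} (∅)
  {0} × {r} = {(0,r)}
  {1} × {r} = {(1,r)}
  {0} × {r, s} = {(0,r), (0,s)}
  {0, 1} × {r} = {(0,r), (1,r)}
  {0, 2} × {r} = {(0,r), (2,r)}
  {1} × {r, s} = {(1,r), (1,s)}
  {0} × {r, s, t} = {(0,r), (0,s), (0,t)}
  {0, 1, 2} × {r} = {(0,r), (1,r), (2,r)}
  {1} × {r, s, t} = {(1,r), (1,s), (1,t)}
  {0, 1} × {r, s} = {(0,r), (0,s), (1,r), (1,s)}
  {0, 2} × {r, s} = {(0,r), (0,s), (2,r), (2,s)}
  {0, 1} × {r, s, t} = {(0,r), (0,s), (0,t), (1,r), (1,s), (1,t)}
  {0, 2} × {r, s, t} = {(0,r), (0,s), (0,t), (2,r), (2,s), (2,t)}
  {0, 1, 2} × {r, s} = {(0,r), (0,s), (1,r), (1,s), (2,r), (2,s)}
  {0, 1, 2} × {r, s, t} = {(0,r), (0,s), (0,t), (1,r), (1,s), (1,t), (2,r), (2,s), (2,t)}
These 16 distinct sets form the basis B.
Close under arbitrary unions to get τ_{X×Y}; counting gives |τ_{X×Y}| = 40.


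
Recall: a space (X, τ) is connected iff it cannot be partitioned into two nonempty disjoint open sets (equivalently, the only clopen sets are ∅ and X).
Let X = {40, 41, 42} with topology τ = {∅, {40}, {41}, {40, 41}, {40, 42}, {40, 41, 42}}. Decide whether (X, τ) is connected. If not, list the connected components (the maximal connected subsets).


(X, τ) is disconnected; components = [{41}, {40, 42}].

Find clopen sets (U ∈ τ with X ∖ U ∈ τ):
  U = ∅, X ∖ U = {40, 41, 42} — both open, so U is clopen.
  U = {41}, X ∖ U = {40, 42} — both open, so U is clopen.
  U = {40, 42}, X ∖ U = {41} — both open, so U is clopen.
  U = {40, 41, 42}, X ∖ U = ∅ — both open, so U is clopen.
Nontrivial clopen(s) exist: e.g. {40, 42}. So (X, τ) is disconnected.
Compute connected components by grouping points that agree on all clopens:
  component: {41}
  component: {40, 42}


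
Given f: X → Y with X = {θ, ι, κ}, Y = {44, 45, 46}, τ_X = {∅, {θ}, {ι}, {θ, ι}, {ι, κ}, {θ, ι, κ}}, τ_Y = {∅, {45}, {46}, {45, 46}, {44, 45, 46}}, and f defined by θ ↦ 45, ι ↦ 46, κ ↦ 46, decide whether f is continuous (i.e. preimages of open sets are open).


f IS continuous.

Compute f^{-1}(U) for each U ∈ τ_Y:
  U = ∅: f^{-1}(U) = ∅ ∈ τ_X ✓.
  U = {45}: f^{-1}(U) = {θ} ∈ τ_X ✓.
  U = {46}: f^{-1}(U) = {ι, κ} ∈ τ_X ✓.
  U = {45, 46}: f^{-1}(U) = {θ, ι, κ} ∈ τ_X ✓.
  U = {44, 45, 46}: f^{-1}(U) = {θ, ι, κ} ∈ τ_X ✓.
Every preimage lies in τ_X, so f IS continuous.


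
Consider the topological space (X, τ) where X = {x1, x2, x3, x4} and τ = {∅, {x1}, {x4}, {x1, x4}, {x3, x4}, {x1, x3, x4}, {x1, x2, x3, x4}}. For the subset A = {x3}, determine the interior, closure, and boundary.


int(A) = ∅, cl(A) = {x2, x3}, ∂A = {x2, x3}.

Closed sets in (X, τ) are complements of opens:
  closed(X, τ) = {∅, {x2}, {x1, x2}, {x2, x3}, {x1, x2, x3}, {x2, x3, x4}, {x1, x2, x3, x4}}.
int(A) = ⋃ {U ∈ τ : U ⊆ A}. Opens contained in A: ∅.
Taking the union of these: int(A) = ∅.
cl(A) = ⋂ {C closed : A ⊆ C}. Closed sets containing A: {x2, x3}, {x1, x2, x3}, {x2, x3, x4}, {x1, x2, x3, x4}.
Intersecting these: cl(A) = {x2, x3}.
∂A = cl(A) ∖ int(A) = {x2, x3} ∖ ∅ = {x2, x3}.


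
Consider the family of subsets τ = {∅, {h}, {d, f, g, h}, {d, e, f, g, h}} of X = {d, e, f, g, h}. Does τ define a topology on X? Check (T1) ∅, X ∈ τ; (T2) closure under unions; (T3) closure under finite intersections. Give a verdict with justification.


τ IS a topology on X.

Axiom (T1): ∅ ∈ τ? Yes; X ∈ τ? Yes.
Axiom (T2/T3): check pairwise unions and intersections of members of τ.
All pairwise intersections and unions checked — each lies in τ. Therefore τ satisfies (T1), (T2), (T3): it IS a topology on X.


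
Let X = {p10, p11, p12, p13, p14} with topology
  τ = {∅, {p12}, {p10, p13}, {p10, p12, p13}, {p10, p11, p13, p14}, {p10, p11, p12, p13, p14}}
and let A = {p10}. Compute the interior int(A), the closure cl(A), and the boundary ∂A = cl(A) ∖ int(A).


int(A) = ∅, cl(A) = {p10, p11, p13, p14}, ∂A = {p10, p11, p13, p14}.

Closed sets in (X, τ) are complements of opens:
  closed(X, τ) = {∅, {p12}, {p11, p14}, {p11, p12, p14}, {p10, p11, p13, p14}, {p10, p11, p12, p13, p14}}.
int(A) = ⋃ {U ∈ τ : U ⊆ A}. Opens contained in A: ∅.
Taking the union of these: int(A) = ∅.
cl(A) = ⋂ {C closed : A ⊆ C}. Closed sets containing A: {p10, p11, p13, p14}, {p10, p11, p12, p13, p14}.
Intersecting these: cl(A) = {p10, p11, p13, p14}.
∂A = cl(A) ∖ int(A) = {p10, p11, p13, p14} ∖ ∅ = {p10, p11, p13, p14}.


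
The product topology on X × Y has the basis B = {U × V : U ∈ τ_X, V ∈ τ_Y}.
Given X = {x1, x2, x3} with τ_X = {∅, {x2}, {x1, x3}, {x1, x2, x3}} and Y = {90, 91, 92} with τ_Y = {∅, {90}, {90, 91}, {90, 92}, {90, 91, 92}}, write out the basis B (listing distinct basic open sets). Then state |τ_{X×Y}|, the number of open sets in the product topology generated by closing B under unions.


Basis B = {∅ × ∅, {x2} × {90}, {x1, x3} × {90}, {x2} × {90, 91}, {x2} × {90, 92}, {x1, x2, x3} × {90}, {x2} × {90, 91, 92}, {x1, x3} × {90, 91}, {x1, x3} × {90, 92}, {x1, x3} × {90, 91, 92}, {x1, x2, x3} × {90, 91}, {x1, x2, x3} × {90, 92}, {x1, x2, x3} × {90, 91, 92}}; |τ_{X×Y}| = 25.

Enumerate products U × V with U ∈ τ_X, V ∈ τ_Y (deduplicated):
  ∅ × ∅ = {} (∅)
  {x2} × {90} = {(x2,90)}
  {x1, x3} × {90} = {(x1,90), (x3,90)}
  {x2} × {90, 91} = {(x2,90), (x2,91)}
  {x2} × {90, 92} = {(x2,90), (x2,92)}
  {x1, x2, x3} × {90} = {(x1,90), (x2,90), (x3,90)}
  {x2} × {90, 91, 92} = {(x2,90), (x2,91), (x2,92)}
  {x1, x3} × {90, 91} = {(x1,90), (x1,91), (x3,90), (x3,91)}
  {x1, x3} × {90, 92} = {(x1,90), (x1,92), (x3,90), (x3,92)}
  {x1, x3} × {90, 91, 92} = {(x1,90), (x1,91), (x1,92), (x3,90), (x3,91), (x3,92)}
  {x1, x2, x3} × {90, 91} = {(x1,90), (x1,91), (x2,90), (x2,91), (x3,90), (x3,91)}
  {x1, x2, x3} × {90, 92} = {(x1,90), (x1,92), (x2,90), (x2,92), (x3,90), (x3,92)}
  {x1, x2, x3} × {90, 91, 92} = {(x1,90), (x1,91), (x1,92), (x2,90), (x2,91), (x2,92), (x3,90), (x3,91), (x3,92)}
These 13 distinct sets form the basis B.
Close under arbitrary unions to get τ_{X×Y}; counting gives |τ_{X×Y}| = 25.


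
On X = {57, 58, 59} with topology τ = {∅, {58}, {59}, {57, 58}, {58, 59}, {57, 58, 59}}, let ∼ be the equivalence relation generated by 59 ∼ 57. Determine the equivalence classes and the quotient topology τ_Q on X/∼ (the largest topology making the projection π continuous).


X/∼ = {[57=59], [58]}; |τ_Q| = 3.

Equivalence classes: [57=59], [58].
Quotient map π: X → X/∼ sends 57 ↦ [57=59], 58 ↦ [58], 59 ↦ [57=59].
For each subset V ⊆ X/∼, compute π^{-1}(V) ⊆ X and check whether π^{-1}(V) ∈ τ. V is open in τ_Q iff π^{-1}(V) ∈ τ.
  V = {}: π^{-1}(V) = ∅ ∈ τ ✓.
  V = {[57=59]}: π^{-1}(V) = {57, 59} ∉ τ ✗.
  V = {[58]}: π^{-1}(V) = {58} ∈ τ ✓.
  V = {[57=59], [58]}: π^{-1}(V) = {57, 58, 59} ∈ τ ✓.
Open sets in the quotient: τ_Q = {{}, {[58]}, {[57=59], [58]}} (3 elements).


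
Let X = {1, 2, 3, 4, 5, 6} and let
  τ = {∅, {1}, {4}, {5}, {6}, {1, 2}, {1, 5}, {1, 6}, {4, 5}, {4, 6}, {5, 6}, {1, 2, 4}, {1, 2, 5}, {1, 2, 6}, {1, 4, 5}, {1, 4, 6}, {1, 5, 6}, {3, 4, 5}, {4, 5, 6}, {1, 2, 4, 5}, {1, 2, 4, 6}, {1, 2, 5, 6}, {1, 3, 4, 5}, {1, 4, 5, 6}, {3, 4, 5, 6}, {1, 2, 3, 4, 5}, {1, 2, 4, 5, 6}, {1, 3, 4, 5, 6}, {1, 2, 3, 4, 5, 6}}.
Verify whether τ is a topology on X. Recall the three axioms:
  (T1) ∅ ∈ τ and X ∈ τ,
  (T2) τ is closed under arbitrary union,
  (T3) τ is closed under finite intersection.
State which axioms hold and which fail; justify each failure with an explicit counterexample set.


τ is NOT a topology on X.

Axiom (T1): ∅ ∈ τ? Yes; X ∈ τ? Yes.
Axiom (T2/T3): check pairwise unions and intersections of members of τ.
Counterexample for (T2): {1} ∪ {4} = {1, 4} ∉ τ. Therefore τ is NOT a topology.


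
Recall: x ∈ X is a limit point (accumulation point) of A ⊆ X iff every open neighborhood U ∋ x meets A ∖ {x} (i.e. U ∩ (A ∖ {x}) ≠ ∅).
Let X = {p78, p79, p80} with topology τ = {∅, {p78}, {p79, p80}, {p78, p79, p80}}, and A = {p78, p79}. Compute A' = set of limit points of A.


A' = {p80}

For each x ∈ X, list the open sets U ∈ τ with x ∈ U, then check whether U ∩ (A ∖ {x}) ≠ ∅ for every such U.
  x = p78: open {p78} ∋ x has {p78} ∩ (A ∖ {p78}) = ∅, so x is NOT a limit point.
  x = p79: open {p79, p80} ∋ x has {p79, p80} ∩ (A ∖ {p79}) = ∅, so x is NOT a limit point.
  x = p80: opens ∋ x are {p79, p80}, {p78, p79, p80}; each meets A ∖ {p80}, so x IS a limit point.
Collecting: A' = {p80}.
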